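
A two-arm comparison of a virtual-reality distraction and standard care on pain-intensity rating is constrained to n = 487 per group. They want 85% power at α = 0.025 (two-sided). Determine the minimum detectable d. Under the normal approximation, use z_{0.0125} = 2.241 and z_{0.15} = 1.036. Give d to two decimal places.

d_min ≈ 0.21

For two independent groups of n = 487 each: d_min = (z_{α/2} + z_β)·√(2/n).
z-sum = 2.241 + 1.036 = 3.277.
d_min = 3.277 × √(2/487) = 3.277 × 0.0641 = 0.210.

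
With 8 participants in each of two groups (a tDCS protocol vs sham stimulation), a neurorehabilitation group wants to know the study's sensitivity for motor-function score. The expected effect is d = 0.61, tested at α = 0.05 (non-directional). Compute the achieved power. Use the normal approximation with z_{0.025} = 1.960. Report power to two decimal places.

For two equal groups, power = Φ(d·√(n/2) − z_{α/2}).
d·√(n/2) = 0.61 × √(8/2) = 0.61 × 2.000 = 1.220.
z_β = 1.220 − 1.960 = -0.740.
Power = Φ(-0.740) = 0.230.

power ≈ 0.23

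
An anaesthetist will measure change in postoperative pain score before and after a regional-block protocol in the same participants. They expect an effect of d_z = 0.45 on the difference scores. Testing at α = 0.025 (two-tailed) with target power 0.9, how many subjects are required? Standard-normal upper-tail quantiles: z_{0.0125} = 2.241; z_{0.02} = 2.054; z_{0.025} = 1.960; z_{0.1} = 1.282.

n = 62 pairs

For a paired (one-sample on differences) test: n = ((z_{α/2} + z_β) / d)².
z_{α/2} + z_β = 2.241 + 1.282 = 3.523.
n = (3.523 / 0.45)² = 7.829² = 61.29.
Round up.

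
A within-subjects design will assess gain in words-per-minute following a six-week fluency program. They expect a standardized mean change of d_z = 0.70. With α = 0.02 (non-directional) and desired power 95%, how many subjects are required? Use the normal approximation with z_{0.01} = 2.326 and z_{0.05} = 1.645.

For a paired (one-sample on differences) test: n = ((z_{α/2} + z_β) / d)².
z_{α/2} + z_β = 2.326 + 1.645 = 3.971.
n = (3.971 / 0.70)² = 5.673² = 32.18.
Round up.

n = 33 pairs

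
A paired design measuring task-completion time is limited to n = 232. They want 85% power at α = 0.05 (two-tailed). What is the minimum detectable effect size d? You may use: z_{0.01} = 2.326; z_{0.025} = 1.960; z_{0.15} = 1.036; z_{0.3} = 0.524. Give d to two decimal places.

d_min ≈ 0.20

For a single sample (or paired design) of n = 232: d_min = (z_{α/2} + z_β)/√n.
z-sum = 1.960 + 1.036 = 2.996.
d_min = 2.996 / √232 = 2.996 / 15.232 = 0.197.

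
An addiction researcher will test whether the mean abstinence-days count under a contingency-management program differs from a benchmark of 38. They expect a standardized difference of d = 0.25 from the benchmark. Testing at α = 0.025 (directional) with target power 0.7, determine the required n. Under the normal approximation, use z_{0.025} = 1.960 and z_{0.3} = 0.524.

For a one-sample test: n = ((z_{α} + z_β) / d)².
z_{α} + z_β = 1.960 + 0.524 = 2.484.
n = (2.484 / 0.25)² = 9.936² = 98.72.
Round up.

n = 99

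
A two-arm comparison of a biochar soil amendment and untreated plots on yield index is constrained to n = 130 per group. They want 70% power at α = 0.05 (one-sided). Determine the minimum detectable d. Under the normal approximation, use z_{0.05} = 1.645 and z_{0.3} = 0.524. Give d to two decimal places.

For two independent groups of n = 130 each: d_min = (z_{α} + z_β)·√(2/n).
z-sum = 1.645 + 0.524 = 2.169.
d_min = 2.169 × √(2/130) = 2.169 × 0.1240 = 0.269.

d_min ≈ 0.27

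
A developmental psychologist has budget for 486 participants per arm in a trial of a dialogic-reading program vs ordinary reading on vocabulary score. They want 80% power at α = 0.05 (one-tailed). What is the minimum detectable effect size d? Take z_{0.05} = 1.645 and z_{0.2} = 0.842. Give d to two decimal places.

d_min ≈ 0.16

For two independent groups of n = 486 each: d_min = (z_{α} + z_β)·√(2/n).
z-sum = 1.645 + 0.842 = 2.487.
d_min = 2.487 × √(2/486) = 2.487 × 0.0642 = 0.160.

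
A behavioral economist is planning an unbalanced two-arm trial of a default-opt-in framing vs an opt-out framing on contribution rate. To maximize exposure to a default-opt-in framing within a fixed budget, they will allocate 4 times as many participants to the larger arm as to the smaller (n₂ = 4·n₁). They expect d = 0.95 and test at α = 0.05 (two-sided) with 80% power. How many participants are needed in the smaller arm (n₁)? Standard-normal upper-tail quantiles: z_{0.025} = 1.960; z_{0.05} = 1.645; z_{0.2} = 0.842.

n₁ = 11

With allocation ratio k = n₂/n₁ = 4, Var(x̄₁−x̄₂) = σ²(1/n₁ + 1/(k·n₁)) = σ²·(k+1)/(k·n₁).
So n₁ = (1 + 1/k)·((z_{α/2} + z_β)/d)² = 1.250 × (2.802/0.95)².
n₁ = 1.250 × 8.70 = 10.9.
Round up: n₁ = 11, giving n₂ = 4 × 11 = 44.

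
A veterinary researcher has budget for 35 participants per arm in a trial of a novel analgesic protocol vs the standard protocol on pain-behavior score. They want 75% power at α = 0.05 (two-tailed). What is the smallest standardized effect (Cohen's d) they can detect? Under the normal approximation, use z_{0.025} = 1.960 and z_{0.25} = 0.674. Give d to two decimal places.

d_min ≈ 0.63

For two independent groups of n = 35 each: d_min = (z_{α/2} + z_β)·√(2/n).
z-sum = 1.960 + 0.674 = 2.634.
d_min = 2.634 × √(2/35) = 2.634 × 0.2390 = 0.630.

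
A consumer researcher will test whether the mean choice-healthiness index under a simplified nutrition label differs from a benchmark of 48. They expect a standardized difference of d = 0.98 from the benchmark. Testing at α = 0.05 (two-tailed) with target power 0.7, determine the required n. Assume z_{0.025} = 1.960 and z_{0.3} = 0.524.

For a one-sample test: n = ((z_{α/2} + z_β) / d)².
z_{α/2} + z_β = 1.960 + 0.524 = 2.484.
n = (2.484 / 0.98)² = 2.535² = 6.42.
Round up.

n = 7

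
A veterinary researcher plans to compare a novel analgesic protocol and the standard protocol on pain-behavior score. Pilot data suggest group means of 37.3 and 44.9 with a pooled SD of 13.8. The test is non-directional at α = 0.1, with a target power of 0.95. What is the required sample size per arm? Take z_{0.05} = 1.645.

Cohen's d = |M₁ − M₂| / SD_pooled = |37.3 − 44.9| / 13.8 = 7.6 / 13.8 = 0.551.
For two independent groups with equal n: n = 2·((z_{α/2} + z_β) / d)².
z_{α/2} + z_β = 1.645 + 1.645 = 3.290.
n = 2 × (3.290 / 0.551)² = 2 × 5.971² = 2 × 35.65 = 71.3.
Round up to the next whole participant.

n = 72 per group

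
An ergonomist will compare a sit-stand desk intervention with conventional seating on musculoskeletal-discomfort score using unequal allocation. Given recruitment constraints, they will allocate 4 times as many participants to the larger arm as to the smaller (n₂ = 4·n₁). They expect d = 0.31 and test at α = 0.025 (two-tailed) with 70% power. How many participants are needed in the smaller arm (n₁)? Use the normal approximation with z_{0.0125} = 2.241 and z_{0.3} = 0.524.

n₁ = 100

With allocation ratio k = n₂/n₁ = 4, Var(x̄₁−x̄₂) = σ²(1/n₁ + 1/(k·n₁)) = σ²·(k+1)/(k·n₁).
So n₁ = (1 + 1/k)·((z_{α/2} + z_β)/d)² = 1.250 × (2.765/0.31)².
n₁ = 1.250 × 79.55 = 99.4.
Round up: n₁ = 100, giving n₂ = 4 × 100 = 400.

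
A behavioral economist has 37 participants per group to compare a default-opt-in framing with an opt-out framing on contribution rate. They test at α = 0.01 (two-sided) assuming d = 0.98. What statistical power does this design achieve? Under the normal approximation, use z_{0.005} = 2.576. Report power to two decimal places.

power ≈ 0.95

For two equal groups, power = Φ(d·√(n/2) − z_{α/2}).
d·√(n/2) = 0.98 × √(37/2) = 0.98 × 4.301 = 4.215.
z_β = 4.215 − 2.576 = 1.639.
Power = Φ(1.639) = 0.949.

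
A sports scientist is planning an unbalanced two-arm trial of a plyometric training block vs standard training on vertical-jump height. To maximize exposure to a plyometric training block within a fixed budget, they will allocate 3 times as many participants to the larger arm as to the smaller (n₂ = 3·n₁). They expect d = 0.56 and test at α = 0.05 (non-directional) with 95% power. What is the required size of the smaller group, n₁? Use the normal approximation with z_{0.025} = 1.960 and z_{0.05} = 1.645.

n₁ = 56

With allocation ratio k = n₂/n₁ = 3, Var(x̄₁−x̄₂) = σ²(1/n₁ + 1/(k·n₁)) = σ²·(k+1)/(k·n₁).
So n₁ = (1 + 1/k)·((z_{α/2} + z_β)/d)² = 1.333 × (3.605/0.56)².
n₁ = 1.333 × 41.44 = 55.3.
Round up: n₁ = 56, giving n₂ = 3 × 56 = 168.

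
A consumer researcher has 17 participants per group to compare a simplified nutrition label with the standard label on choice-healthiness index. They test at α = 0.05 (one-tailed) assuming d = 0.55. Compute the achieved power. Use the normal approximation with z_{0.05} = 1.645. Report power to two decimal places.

power ≈ 0.48

For two equal groups, power = Φ(d·√(n/2) − z_{α}).
d·√(n/2) = 0.55 × √(17/2) = 0.55 × 2.915 = 1.604.
z_β = 1.604 − 1.645 = -0.041.
Power = Φ(-0.041) = 0.483.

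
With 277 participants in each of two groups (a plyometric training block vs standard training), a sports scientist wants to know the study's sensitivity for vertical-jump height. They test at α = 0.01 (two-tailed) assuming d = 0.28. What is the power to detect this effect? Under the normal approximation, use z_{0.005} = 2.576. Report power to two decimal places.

For two equal groups, power = Φ(d·√(n/2) − z_{α/2}).
d·√(n/2) = 0.28 × √(277/2) = 0.28 × 11.769 = 3.295.
z_β = 3.295 − 2.576 = 0.719.
Power = Φ(0.719) = 0.764.

power ≈ 0.76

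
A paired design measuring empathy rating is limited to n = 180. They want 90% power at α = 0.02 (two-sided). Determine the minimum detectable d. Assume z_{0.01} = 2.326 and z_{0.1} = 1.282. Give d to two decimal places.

d_min ≈ 0.27

For a single sample (or paired design) of n = 180: d_min = (z_{α/2} + z_β)/√n.
z-sum = 2.326 + 1.282 = 3.608.
d_min = 3.608 / √180 = 3.608 / 13.416 = 0.269.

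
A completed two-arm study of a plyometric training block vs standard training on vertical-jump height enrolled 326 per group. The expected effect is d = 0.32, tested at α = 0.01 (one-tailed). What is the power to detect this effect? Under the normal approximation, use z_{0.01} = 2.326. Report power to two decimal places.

power ≈ 0.96

For two equal groups, power = Φ(d·√(n/2) − z_{α}).
d·√(n/2) = 0.32 × √(326/2) = 0.32 × 12.767 = 4.085.
z_β = 4.085 − 2.326 = 1.759.
Power = Φ(1.759) = 0.961.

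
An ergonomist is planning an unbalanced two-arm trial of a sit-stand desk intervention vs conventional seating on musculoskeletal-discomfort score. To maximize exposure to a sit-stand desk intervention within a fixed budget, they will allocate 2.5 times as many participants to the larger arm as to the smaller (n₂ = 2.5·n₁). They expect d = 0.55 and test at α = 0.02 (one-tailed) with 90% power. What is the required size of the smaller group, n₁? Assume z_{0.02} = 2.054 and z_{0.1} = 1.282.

n₁ = 52

With allocation ratio k = n₂/n₁ = 2.5, Var(x̄₁−x̄₂) = σ²(1/n₁ + 1/(k·n₁)) = σ²·(k+1)/(k·n₁).
So n₁ = (1 + 1/k)·((z_{α} + z_β)/d)² = 1.400 × (3.336/0.55)².
n₁ = 1.400 × 36.79 = 51.5.
Round up: n₁ = 52, giving n₂ = 2.5 × 52 = 130.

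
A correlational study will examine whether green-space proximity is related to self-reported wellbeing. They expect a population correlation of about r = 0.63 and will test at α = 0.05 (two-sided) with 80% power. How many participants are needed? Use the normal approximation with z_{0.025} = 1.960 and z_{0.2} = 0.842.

n = 18

Fisher's z: C = ½·ln((1+r)/(1−r)) = ½·ln(4.4054) = 0.7414.
n = ((z_{α/2} + z_β)/C)² + 3.
(1.960 + 0.842) / 0.7414 = 2.802 / 0.7414 = 3.779.
n = 3.779² + 3 = 14.28 + 3 = 17.3.
Round up.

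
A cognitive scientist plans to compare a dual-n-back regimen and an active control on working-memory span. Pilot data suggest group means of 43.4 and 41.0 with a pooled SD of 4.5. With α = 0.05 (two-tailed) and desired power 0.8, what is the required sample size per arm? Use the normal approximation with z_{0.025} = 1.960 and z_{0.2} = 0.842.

Cohen's d = |M₁ − M₂| / SD_pooled = |43.4 − 41.0| / 4.5 = 2.4 / 4.5 = 0.533.
For two independent groups with equal n: n = 2·((z_{α/2} + z_β) / d)².
z_{α/2} + z_β = 1.960 + 0.842 = 2.802.
n = 2 × (2.802 / 0.533)² = 2 × 5.257² = 2 × 27.64 = 55.3.
Round up to the next whole participant.

n = 56 per group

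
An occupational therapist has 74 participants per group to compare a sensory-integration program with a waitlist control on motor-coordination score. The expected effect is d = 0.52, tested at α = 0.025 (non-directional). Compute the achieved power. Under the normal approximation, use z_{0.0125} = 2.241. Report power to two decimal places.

For two equal groups, power = Φ(d·√(n/2) − z_{α/2}).
d·√(n/2) = 0.52 × √(74/2) = 0.52 × 6.083 = 3.163.
z_β = 3.163 − 2.241 = 0.922.
Power = Φ(0.922) = 0.822.

power ≈ 0.82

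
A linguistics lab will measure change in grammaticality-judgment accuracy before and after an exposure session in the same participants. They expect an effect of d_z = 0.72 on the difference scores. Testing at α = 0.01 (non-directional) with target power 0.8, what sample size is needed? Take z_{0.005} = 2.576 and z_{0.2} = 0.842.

For a paired (one-sample on differences) test: n = ((z_{α/2} + z_β) / d)².
z_{α/2} + z_β = 2.576 + 0.842 = 3.418.
n = (3.418 / 0.72)² = 4.747² = 22.54.
Round up.

n = 23 pairs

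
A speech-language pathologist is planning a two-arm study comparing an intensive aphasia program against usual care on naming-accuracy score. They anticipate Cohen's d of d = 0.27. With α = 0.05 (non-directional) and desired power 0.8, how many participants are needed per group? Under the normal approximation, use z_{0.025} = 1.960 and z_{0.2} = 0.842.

For two independent groups with equal n: n = 2·((z_{α/2} + z_β) / d)².
z_{α/2} + z_β = 1.960 + 0.842 = 2.802.
n = 2 × (2.802 / 0.27)² = 2 × 10.378² = 2 × 107.70 = 215.4.
Round up to the next whole participant.

n = 216 per group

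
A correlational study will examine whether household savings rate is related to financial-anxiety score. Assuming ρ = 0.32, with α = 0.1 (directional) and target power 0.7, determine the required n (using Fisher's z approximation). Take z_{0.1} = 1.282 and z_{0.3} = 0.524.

Fisher's z: C = ½·ln((1+r)/(1−r)) = ½·ln(1.9412) = 0.3316.
n = ((z_{α} + z_β)/C)² + 3.
(1.282 + 0.524) / 0.3316 = 1.806 / 0.3316 = 5.446.
n = 5.446² + 3 = 29.66 + 3 = 32.7.
Round up.

n = 33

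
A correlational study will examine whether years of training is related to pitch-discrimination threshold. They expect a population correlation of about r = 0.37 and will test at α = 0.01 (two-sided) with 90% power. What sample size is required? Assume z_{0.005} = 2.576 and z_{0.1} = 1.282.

n = 102

Fisher's z: C = ½·ln((1+r)/(1−r)) = ½·ln(2.1746) = 0.3884.
n = ((z_{α/2} + z_β)/C)² + 3.
(2.576 + 1.282) / 0.3884 = 3.858 / 0.3884 = 9.933.
n = 9.933² + 3 = 98.67 + 3 = 101.7.
Round up.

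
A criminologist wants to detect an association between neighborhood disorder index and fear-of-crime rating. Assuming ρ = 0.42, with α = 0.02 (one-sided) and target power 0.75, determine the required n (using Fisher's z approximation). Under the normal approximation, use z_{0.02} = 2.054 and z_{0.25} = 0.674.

n = 41

Fisher's z: C = ½·ln((1+r)/(1−r)) = ½·ln(2.4483) = 0.4477.
n = ((z_{α} + z_β)/C)² + 3.
(2.054 + 0.674) / 0.4477 = 2.728 / 0.4477 = 6.093.
n = 6.093² + 3 = 37.13 + 3 = 40.1.
Round up.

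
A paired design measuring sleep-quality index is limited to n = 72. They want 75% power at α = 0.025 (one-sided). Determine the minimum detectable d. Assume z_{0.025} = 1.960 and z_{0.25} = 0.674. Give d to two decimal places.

d_min ≈ 0.31

For a single sample (or paired design) of n = 72: d_min = (z_{α} + z_β)/√n.
z-sum = 1.960 + 0.674 = 2.634.
d_min = 2.634 / √72 = 2.634 / 8.485 = 0.310.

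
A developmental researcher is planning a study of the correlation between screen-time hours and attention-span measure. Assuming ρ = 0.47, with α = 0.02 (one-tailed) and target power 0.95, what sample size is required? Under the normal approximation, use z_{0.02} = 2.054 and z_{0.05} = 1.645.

n = 56

Fisher's z: C = ½·ln((1+r)/(1−r)) = ½·ln(2.7736) = 0.5101.
n = ((z_{α} + z_β)/C)² + 3.
(2.054 + 1.645) / 0.5101 = 3.699 / 0.5101 = 7.252.
n = 7.252² + 3 = 52.58 + 3 = 55.6.
Round up.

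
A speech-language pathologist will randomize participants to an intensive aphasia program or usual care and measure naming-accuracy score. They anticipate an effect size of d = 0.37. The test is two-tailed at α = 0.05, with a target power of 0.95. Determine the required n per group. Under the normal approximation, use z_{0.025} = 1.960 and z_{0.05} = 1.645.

For two independent groups with equal n: n = 2·((z_{α/2} + z_β) / d)².
z_{α/2} + z_β = 1.960 + 1.645 = 3.605.
n = 2 × (3.605 / 0.37)² = 2 × 9.743² = 2 × 94.93 = 189.9.
Round up to the next whole participant.

n = 190 per group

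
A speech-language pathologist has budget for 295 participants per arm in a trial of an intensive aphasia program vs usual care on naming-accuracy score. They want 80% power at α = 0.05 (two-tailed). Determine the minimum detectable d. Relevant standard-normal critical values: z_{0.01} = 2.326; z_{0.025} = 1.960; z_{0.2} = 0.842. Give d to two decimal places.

For two independent groups of n = 295 each: d_min = (z_{α/2} + z_β)·√(2/n).
z-sum = 1.960 + 0.842 = 2.802.
d_min = 2.802 × √(2/295) = 2.802 × 0.0823 = 0.231.

d_min ≈ 0.23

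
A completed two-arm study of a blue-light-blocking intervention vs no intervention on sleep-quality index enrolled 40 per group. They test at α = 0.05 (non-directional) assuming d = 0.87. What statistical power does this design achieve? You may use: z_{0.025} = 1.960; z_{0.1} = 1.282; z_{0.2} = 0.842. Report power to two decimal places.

For two equal groups, power = Φ(d·√(n/2) − z_{α/2}).
d·√(n/2) = 0.87 × √(40/2) = 0.87 × 4.472 = 3.891.
z_β = 3.891 − 1.960 = 1.931.
Power = Φ(1.931) = 0.973.

power ≈ 0.97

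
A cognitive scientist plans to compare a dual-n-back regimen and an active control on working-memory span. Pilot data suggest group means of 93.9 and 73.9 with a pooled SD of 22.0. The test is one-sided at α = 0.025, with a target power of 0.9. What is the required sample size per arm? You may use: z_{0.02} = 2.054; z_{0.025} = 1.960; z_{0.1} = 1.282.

n = 26 per group

Cohen's d = |M₁ − M₂| / SD_pooled = |93.9 − 73.9| / 22.0 = 20.0 / 22.0 = 0.909.
For two independent groups with equal n: n = 2·((z_{α} + z_β) / d)².
z_{α} + z_β = 1.960 + 1.282 = 3.242.
n = 2 × (3.242 / 0.909)² = 2 × 3.567² = 2 × 12.72 = 25.4.
Round up to the next whole participant.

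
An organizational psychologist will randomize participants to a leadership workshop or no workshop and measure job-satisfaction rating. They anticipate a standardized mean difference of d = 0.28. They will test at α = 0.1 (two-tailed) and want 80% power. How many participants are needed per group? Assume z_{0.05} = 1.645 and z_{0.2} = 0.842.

For two independent groups with equal n: n = 2·((z_{α/2} + z_β) / d)².
z_{α/2} + z_β = 1.645 + 0.842 = 2.487.
n = 2 × (2.487 / 0.28)² = 2 × 8.882² = 2 × 78.89 = 157.8.
Round up to the next whole participant.

n = 158 per group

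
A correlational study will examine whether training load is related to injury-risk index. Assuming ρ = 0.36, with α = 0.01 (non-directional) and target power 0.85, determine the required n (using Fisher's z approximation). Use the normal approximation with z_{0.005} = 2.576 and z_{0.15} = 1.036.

Fisher's z: C = ½·ln((1+r)/(1−r)) = ½·ln(2.1250) = 0.3769.
n = ((z_{α/2} + z_β)/C)² + 3.
(2.576 + 1.036) / 0.3769 = 3.612 / 0.3769 = 9.583.
n = 9.583² + 3 = 91.84 + 3 = 94.8.
Round up.

n = 95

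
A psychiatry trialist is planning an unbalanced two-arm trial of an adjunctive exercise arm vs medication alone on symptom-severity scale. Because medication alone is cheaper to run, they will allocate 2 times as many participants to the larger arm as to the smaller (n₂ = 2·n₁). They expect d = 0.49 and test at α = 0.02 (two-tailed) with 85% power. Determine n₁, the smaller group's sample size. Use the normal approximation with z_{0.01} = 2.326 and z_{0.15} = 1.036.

With allocation ratio k = n₂/n₁ = 2, Var(x̄₁−x̄₂) = σ²(1/n₁ + 1/(k·n₁)) = σ²·(k+1)/(k·n₁).
So n₁ = (1 + 1/k)·((z_{α/2} + z_β)/d)² = 1.500 × (3.362/0.49)².
n₁ = 1.500 × 47.08 = 70.6.
Round up: n₁ = 71, giving n₂ = 2 × 71 = 142.

n₁ = 71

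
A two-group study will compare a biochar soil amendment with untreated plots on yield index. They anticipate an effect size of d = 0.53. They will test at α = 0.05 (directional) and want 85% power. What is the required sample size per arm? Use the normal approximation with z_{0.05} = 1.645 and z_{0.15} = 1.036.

For two independent groups with equal n: n = 2·((z_{α} + z_β) / d)².
z_{α} + z_β = 1.645 + 1.036 = 2.681.
n = 2 × (2.681 / 0.53)² = 2 × 5.058² = 2 × 25.59 = 51.2.
Round up to the next whole participant.

n = 52 per group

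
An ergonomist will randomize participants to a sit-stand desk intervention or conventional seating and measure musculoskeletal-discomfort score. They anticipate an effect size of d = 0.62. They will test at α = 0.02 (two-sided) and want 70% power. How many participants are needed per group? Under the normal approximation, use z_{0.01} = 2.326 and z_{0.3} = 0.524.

For two independent groups with equal n: n = 2·((z_{α/2} + z_β) / d)².
z_{α/2} + z_β = 2.326 + 0.524 = 2.850.
n = 2 × (2.850 / 0.62)² = 2 × 4.597² = 2 × 21.13 = 42.3.
Round up to the next whole participant.

n = 43 per group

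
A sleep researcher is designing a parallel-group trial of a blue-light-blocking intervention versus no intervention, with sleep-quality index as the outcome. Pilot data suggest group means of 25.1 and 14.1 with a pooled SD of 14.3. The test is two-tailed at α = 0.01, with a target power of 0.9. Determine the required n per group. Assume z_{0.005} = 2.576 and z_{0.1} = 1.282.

n = 51 per group

Cohen's d = |M₁ − M₂| / SD_pooled = |25.1 − 14.1| / 14.3 = 11.0 / 14.3 = 0.769.
For two independent groups with equal n: n = 2·((z_{α/2} + z_β) / d)².
z_{α/2} + z_β = 2.576 + 1.282 = 3.858.
n = 2 × (3.858 / 0.769)² = 2 × 5.017² = 2 × 25.17 = 50.3.
Round up to the next whole participant.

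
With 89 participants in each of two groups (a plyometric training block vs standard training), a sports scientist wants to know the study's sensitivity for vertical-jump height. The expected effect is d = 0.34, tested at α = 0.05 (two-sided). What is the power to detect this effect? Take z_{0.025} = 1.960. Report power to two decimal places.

For two equal groups, power = Φ(d·√(n/2) − z_{α/2}).
d·√(n/2) = 0.34 × √(89/2) = 0.34 × 6.671 = 2.268.
z_β = 2.268 − 1.960 = 0.308.
Power = Φ(0.308) = 0.621.

power ≈ 0.62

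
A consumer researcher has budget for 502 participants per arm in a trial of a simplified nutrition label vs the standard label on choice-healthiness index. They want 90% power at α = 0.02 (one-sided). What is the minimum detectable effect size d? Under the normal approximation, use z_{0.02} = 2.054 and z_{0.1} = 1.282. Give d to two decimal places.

For two independent groups of n = 502 each: d_min = (z_{α} + z_β)·√(2/n).
z-sum = 2.054 + 1.282 = 3.336.
d_min = 3.336 × √(2/502) = 3.336 × 0.0631 = 0.211.

d_min ≈ 0.21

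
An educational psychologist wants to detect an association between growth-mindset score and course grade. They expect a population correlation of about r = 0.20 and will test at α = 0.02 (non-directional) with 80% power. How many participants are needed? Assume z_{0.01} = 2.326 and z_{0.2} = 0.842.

Fisher's z: C = ½·ln((1+r)/(1−r)) = ½·ln(1.5000) = 0.2027.
n = ((z_{α/2} + z_β)/C)² + 3.
(2.326 + 0.842) / 0.2027 = 3.168 / 0.2027 = 15.629.
n = 15.629² + 3 = 244.27 + 3 = 247.3.
Round up.

n = 248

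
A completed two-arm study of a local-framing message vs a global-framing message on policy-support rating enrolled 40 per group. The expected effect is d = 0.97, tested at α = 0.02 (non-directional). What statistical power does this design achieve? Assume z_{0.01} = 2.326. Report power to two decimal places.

For two equal groups, power = Φ(d·√(n/2) − z_{α/2}).
d·√(n/2) = 0.97 × √(40/2) = 0.97 × 4.472 = 4.338.
z_β = 4.338 − 2.326 = 2.012.
Power = Φ(2.012) = 0.978.

power ≈ 0.98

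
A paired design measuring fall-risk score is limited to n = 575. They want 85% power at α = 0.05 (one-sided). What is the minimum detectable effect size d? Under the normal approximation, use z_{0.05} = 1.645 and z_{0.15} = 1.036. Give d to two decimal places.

d_min ≈ 0.11

For a single sample (or paired design) of n = 575: d_min = (z_{α} + z_β)/√n.
z-sum = 1.645 + 1.036 = 2.681.
d_min = 2.681 / √575 = 2.681 / 23.979 = 0.112.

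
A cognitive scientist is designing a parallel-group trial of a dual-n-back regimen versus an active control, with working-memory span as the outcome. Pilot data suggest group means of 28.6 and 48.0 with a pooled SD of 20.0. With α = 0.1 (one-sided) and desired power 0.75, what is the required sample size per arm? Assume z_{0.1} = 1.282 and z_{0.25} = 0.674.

Cohen's d = |M₁ − M₂| / SD_pooled = |28.6 − 48.0| / 20.0 = 19.4 / 20.0 = 0.970.
For two independent groups with equal n: n = 2·((z_{α} + z_β) / d)².
z_{α} + z_β = 1.282 + 0.674 = 1.956.
n = 2 × (1.956 / 0.970)² = 2 × 2.016² = 2 × 4.07 = 8.1.
Round up to the next whole participant.

n = 9 per group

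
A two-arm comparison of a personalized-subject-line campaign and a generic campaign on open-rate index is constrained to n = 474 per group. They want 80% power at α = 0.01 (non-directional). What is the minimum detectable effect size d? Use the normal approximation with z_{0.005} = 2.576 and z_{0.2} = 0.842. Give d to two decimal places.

d_min ≈ 0.22

For two independent groups of n = 474 each: d_min = (z_{α/2} + z_β)·√(2/n).
z-sum = 2.576 + 0.842 = 3.418.
d_min = 3.418 × √(2/474) = 3.418 × 0.0650 = 0.222.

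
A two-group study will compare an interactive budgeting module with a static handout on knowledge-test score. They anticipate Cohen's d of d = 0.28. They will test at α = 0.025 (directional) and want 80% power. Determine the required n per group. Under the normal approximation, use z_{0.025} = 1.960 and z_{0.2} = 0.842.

For two independent groups with equal n: n = 2·((z_{α} + z_β) / d)².
z_{α} + z_β = 1.960 + 0.842 = 2.802.
n = 2 × (2.802 / 0.28)² = 2 × 10.007² = 2 × 100.14 = 200.3.
Round up to the next whole participant.

n = 201 per group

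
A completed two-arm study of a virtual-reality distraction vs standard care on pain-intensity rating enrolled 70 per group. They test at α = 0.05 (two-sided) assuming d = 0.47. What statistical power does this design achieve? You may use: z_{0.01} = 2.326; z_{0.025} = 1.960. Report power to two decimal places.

power ≈ 0.79

For two equal groups, power = Φ(d·√(n/2) − z_{α/2}).
d·√(n/2) = 0.47 × √(70/2) = 0.47 × 5.916 = 2.781.
z_β = 2.781 − 1.960 = 0.821.
Power = Φ(0.821) = 0.794.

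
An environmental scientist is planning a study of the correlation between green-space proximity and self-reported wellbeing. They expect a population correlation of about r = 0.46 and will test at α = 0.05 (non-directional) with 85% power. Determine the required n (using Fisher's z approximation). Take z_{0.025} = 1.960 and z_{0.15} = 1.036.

Fisher's z: C = ½·ln((1+r)/(1−r)) = ½·ln(2.7037) = 0.4973.
n = ((z_{α/2} + z_β)/C)² + 3.
(1.960 + 1.036) / 0.4973 = 2.996 / 0.4973 = 6.025.
n = 6.025² + 3 = 36.29 + 3 = 39.3.
Round up.

n = 40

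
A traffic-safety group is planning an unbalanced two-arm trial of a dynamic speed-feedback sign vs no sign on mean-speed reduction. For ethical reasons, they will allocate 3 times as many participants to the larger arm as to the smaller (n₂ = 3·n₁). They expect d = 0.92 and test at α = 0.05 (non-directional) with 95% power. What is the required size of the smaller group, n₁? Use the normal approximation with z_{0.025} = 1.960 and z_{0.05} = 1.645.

n₁ = 21

With allocation ratio k = n₂/n₁ = 3, Var(x̄₁−x̄₂) = σ²(1/n₁ + 1/(k·n₁)) = σ²·(k+1)/(k·n₁).
So n₁ = (1 + 1/k)·((z_{α/2} + z_β)/d)² = 1.333 × (3.605/0.92)².
n₁ = 1.333 × 15.35 = 20.5.
Round up: n₁ = 21, giving n₂ = 3 × 21 = 63.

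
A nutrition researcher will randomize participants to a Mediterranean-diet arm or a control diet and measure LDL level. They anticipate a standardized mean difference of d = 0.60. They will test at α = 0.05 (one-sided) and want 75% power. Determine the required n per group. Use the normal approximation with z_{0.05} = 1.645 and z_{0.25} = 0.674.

n = 30 per group

For two independent groups with equal n: n = 2·((z_{α} + z_β) / d)².
z_{α} + z_β = 1.645 + 0.674 = 2.319.
n = 2 × (2.319 / 0.60)² = 2 × 3.865² = 2 × 14.94 = 29.9.
Round up to the next whole participant.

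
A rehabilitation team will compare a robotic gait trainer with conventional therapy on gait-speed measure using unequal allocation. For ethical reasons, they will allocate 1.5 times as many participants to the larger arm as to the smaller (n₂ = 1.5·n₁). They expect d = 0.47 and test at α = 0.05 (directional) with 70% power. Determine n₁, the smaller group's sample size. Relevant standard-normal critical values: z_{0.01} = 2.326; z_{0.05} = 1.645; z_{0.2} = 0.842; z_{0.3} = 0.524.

n₁ = 36

With allocation ratio k = n₂/n₁ = 1.5, Var(x̄₁−x̄₂) = σ²(1/n₁ + 1/(k·n₁)) = σ²·(k+1)/(k·n₁).
So n₁ = (1 + 1/k)·((z_{α} + z_β)/d)² = 1.667 × (2.169/0.47)².
n₁ = 1.667 × 21.30 = 35.5.
Round up: n₁ = 36, giving n₂ = 1.5 × 36 = 54.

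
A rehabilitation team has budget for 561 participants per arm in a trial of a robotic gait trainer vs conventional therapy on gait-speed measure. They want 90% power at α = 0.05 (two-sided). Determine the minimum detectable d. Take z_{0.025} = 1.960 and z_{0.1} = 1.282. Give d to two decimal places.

d_min ≈ 0.19

For two independent groups of n = 561 each: d_min = (z_{α/2} + z_β)·√(2/n).
z-sum = 1.960 + 1.282 = 3.242.
d_min = 3.242 × √(2/561) = 3.242 × 0.0597 = 0.194.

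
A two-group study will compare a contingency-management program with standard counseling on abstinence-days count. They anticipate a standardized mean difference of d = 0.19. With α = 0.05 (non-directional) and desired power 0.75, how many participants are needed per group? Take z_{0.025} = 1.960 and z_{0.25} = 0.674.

n = 385 per group

For two independent groups with equal n: n = 2·((z_{α/2} + z_β) / d)².
z_{α/2} + z_β = 1.960 + 0.674 = 2.634.
n = 2 × (2.634 / 0.19)² = 2 × 13.863² = 2 × 192.19 = 384.4.
Round up to the next whole participant.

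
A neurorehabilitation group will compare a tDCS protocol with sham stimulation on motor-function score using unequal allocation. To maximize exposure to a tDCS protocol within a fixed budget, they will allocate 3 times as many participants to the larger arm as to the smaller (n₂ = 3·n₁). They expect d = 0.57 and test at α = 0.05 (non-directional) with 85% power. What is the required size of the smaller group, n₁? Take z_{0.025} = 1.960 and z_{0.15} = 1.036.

n₁ = 37

With allocation ratio k = n₂/n₁ = 3, Var(x̄₁−x̄₂) = σ²(1/n₁ + 1/(k·n₁)) = σ²·(k+1)/(k·n₁).
So n₁ = (1 + 1/k)·((z_{α/2} + z_β)/d)² = 1.333 × (2.996/0.57)².
n₁ = 1.333 × 27.63 = 36.8.
Round up: n₁ = 37, giving n₂ = 3 × 37 = 111.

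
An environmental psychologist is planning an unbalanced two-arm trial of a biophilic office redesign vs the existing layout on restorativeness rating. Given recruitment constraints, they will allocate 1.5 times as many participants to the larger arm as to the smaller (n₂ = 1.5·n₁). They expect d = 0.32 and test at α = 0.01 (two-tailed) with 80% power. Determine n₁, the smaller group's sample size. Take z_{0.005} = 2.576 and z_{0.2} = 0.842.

With allocation ratio k = n₂/n₁ = 1.5, Var(x̄₁−x̄₂) = σ²(1/n₁ + 1/(k·n₁)) = σ²·(k+1)/(k·n₁).
So n₁ = (1 + 1/k)·((z_{α/2} + z_β)/d)² = 1.667 × (3.418/0.32)².
n₁ = 1.667 × 114.09 = 190.1.
Round up: n₁ = 191, giving n₂ = ⌈1.5 × 191⌉ = ⌈286.5⌉ = 287.

n₁ = 191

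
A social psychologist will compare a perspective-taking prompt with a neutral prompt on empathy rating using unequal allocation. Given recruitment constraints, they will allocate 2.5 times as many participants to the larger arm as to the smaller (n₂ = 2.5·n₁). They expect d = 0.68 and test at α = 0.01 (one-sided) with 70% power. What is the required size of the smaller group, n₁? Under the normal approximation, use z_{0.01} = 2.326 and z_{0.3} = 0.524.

n₁ = 25

With allocation ratio k = n₂/n₁ = 2.5, Var(x̄₁−x̄₂) = σ²(1/n₁ + 1/(k·n₁)) = σ²·(k+1)/(k·n₁).
So n₁ = (1 + 1/k)·((z_{α} + z_β)/d)² = 1.400 × (2.850/0.68)².
n₁ = 1.400 × 17.57 = 24.6.
Round up: n₁ = 25, giving n₂ = ⌈2.5 × 25⌉ = ⌈62.5⌉ = 63.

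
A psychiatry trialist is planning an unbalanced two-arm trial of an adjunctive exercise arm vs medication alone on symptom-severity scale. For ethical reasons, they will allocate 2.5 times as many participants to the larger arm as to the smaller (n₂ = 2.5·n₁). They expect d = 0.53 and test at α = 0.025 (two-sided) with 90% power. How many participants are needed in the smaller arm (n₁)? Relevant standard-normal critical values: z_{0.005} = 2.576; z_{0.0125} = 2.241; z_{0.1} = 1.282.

n₁ = 62

With allocation ratio k = n₂/n₁ = 2.5, Var(x̄₁−x̄₂) = σ²(1/n₁ + 1/(k·n₁)) = σ²·(k+1)/(k·n₁).
So n₁ = (1 + 1/k)·((z_{α/2} + z_β)/d)² = 1.400 × (3.523/0.53)².
n₁ = 1.400 × 44.18 = 61.9.
Round up: n₁ = 62, giving n₂ = 2.5 × 62 = 155.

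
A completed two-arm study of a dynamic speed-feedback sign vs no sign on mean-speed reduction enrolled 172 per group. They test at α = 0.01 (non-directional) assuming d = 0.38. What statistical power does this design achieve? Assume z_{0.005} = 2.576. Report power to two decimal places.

power ≈ 0.83

For two equal groups, power = Φ(d·√(n/2) − z_{α/2}).
d·√(n/2) = 0.38 × √(172/2) = 0.38 × 9.274 = 3.524.
z_β = 3.524 − 2.576 = 0.948.
Power = Φ(0.948) = 0.828.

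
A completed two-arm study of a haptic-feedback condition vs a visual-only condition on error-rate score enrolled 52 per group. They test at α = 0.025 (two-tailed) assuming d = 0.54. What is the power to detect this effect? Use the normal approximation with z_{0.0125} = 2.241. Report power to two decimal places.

power ≈ 0.70

For two equal groups, power = Φ(d·√(n/2) − z_{α/2}).
d·√(n/2) = 0.54 × √(52/2) = 0.54 × 5.099 = 2.753.
z_β = 2.753 − 2.241 = 0.512.
Power = Φ(0.512) = 0.696.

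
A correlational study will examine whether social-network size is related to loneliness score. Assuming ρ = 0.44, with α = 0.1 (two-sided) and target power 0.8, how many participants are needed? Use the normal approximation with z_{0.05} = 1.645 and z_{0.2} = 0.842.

n = 31

Fisher's z: C = ½·ln((1+r)/(1−r)) = ½·ln(2.5714) = 0.4722.
n = ((z_{α/2} + z_β)/C)² + 3.
(1.645 + 0.842) / 0.4722 = 2.487 / 0.4722 = 5.267.
n = 5.267² + 3 = 27.74 + 3 = 30.7.
Round up.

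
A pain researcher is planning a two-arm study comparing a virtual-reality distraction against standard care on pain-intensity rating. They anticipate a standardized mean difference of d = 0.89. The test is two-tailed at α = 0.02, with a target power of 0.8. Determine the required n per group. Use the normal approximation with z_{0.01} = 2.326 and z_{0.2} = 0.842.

For two independent groups with equal n: n = 2·((z_{α/2} + z_β) / d)².
z_{α/2} + z_β = 2.326 + 0.842 = 3.168.
n = 2 × (3.168 / 0.89)² = 2 × 3.560² = 2 × 12.67 = 25.3.
Round up to the next whole participant.

n = 26 per group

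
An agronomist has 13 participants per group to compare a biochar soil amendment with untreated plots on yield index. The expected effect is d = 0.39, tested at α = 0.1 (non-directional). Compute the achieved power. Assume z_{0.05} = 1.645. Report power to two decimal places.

For two equal groups, power = Φ(d·√(n/2) − z_{α/2}).
d·√(n/2) = 0.39 × √(13/2) = 0.39 × 2.550 = 0.994.
z_β = 0.994 − 1.645 = -0.651.
Power = Φ(-0.651) = 0.258.

power ≈ 0.26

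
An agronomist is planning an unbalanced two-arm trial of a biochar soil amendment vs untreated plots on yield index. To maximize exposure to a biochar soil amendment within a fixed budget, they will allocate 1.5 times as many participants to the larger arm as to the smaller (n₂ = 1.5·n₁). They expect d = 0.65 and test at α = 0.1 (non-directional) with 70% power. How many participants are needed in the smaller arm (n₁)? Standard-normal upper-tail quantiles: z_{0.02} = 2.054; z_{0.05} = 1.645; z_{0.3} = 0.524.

n₁ = 19

With allocation ratio k = n₂/n₁ = 1.5, Var(x̄₁−x̄₂) = σ²(1/n₁ + 1/(k·n₁)) = σ²·(k+1)/(k·n₁).
So n₁ = (1 + 1/k)·((z_{α/2} + z_β)/d)² = 1.667 × (2.169/0.65)².
n₁ = 1.667 × 11.14 = 18.6.
Round up: n₁ = 19, giving n₂ = ⌈1.5 × 19⌉ = ⌈28.5⌉ = 29.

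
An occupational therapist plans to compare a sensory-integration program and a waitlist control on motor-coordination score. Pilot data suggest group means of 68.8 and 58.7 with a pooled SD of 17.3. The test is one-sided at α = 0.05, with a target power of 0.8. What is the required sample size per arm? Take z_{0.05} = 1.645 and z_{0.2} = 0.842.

Cohen's d = |M₁ − M₂| / SD_pooled = |68.8 − 58.7| / 17.3 = 10.1 / 17.3 = 0.584.
For two independent groups with equal n: n = 2·((z_{α} + z_β) / d)².
z_{α} + z_β = 1.645 + 0.842 = 2.487.
n = 2 × (2.487 / 0.584)² = 2 × 4.259² = 2 × 18.14 = 36.3.
Round up to the next whole participant.

n = 37 per group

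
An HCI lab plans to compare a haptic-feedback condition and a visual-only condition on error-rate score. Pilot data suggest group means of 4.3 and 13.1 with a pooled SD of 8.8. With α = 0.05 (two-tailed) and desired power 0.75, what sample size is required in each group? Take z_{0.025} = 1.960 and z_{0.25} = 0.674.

Cohen's d = |M₁ − M₂| / SD_pooled = |4.3 − 13.1| / 8.8 = 8.8 / 8.8 = 1.000.
For two independent groups with equal n: n = 2·((z_{α/2} + z_β) / d)².
z_{α/2} + z_β = 1.960 + 0.674 = 2.634.
n = 2 × (2.634 / 1.000)² = 2 × 2.634² = 2 × 6.94 = 13.9.
Round up to the next whole participant.

n = 14 per group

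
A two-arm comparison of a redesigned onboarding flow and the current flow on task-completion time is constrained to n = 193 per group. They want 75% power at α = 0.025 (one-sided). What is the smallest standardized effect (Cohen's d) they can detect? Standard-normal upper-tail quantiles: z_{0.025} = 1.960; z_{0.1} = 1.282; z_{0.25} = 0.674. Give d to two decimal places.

d_min ≈ 0.27

For two independent groups of n = 193 each: d_min = (z_{α} + z_β)·√(2/n).
z-sum = 1.960 + 0.674 = 2.634.
d_min = 2.634 × √(2/193) = 2.634 × 0.1018 = 0.268.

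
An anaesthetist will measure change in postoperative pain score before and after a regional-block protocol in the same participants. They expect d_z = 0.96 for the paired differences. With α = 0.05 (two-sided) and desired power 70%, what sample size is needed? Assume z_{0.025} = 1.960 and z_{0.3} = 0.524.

n = 7 pairs

For a paired (one-sample on differences) test: n = ((z_{α/2} + z_β) / d)².
z_{α/2} + z_β = 1.960 + 0.524 = 2.484.
n = (2.484 / 0.96)² = 2.587² = 6.70.
Round up.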